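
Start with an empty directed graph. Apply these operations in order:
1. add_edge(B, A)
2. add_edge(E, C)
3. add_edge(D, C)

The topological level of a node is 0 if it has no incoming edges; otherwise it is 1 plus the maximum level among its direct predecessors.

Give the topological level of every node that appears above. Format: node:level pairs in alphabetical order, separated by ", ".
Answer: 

Answer: A:1, B:0, C:1, D:0, E:0

Derivation:
Op 1: add_edge(B, A). Edges now: 1
Op 2: add_edge(E, C). Edges now: 2
Op 3: add_edge(D, C). Edges now: 3
Compute levels (Kahn BFS):
  sources (in-degree 0): B, D, E
  process B: level=0
    B->A: in-degree(A)=0, level(A)=1, enqueue
  process D: level=0
    D->C: in-degree(C)=1, level(C)>=1
  process E: level=0
    E->C: in-degree(C)=0, level(C)=1, enqueue
  process A: level=1
  process C: level=1
All levels: A:1, B:0, C:1, D:0, E:0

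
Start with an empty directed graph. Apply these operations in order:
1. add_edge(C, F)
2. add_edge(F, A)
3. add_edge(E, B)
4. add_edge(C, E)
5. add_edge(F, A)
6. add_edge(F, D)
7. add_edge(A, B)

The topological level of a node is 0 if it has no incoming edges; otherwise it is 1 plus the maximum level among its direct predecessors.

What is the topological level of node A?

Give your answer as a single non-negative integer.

Answer: 2

Derivation:
Op 1: add_edge(C, F). Edges now: 1
Op 2: add_edge(F, A). Edges now: 2
Op 3: add_edge(E, B). Edges now: 3
Op 4: add_edge(C, E). Edges now: 4
Op 5: add_edge(F, A) (duplicate, no change). Edges now: 4
Op 6: add_edge(F, D). Edges now: 5
Op 7: add_edge(A, B). Edges now: 6
Compute levels (Kahn BFS):
  sources (in-degree 0): C
  process C: level=0
    C->E: in-degree(E)=0, level(E)=1, enqueue
    C->F: in-degree(F)=0, level(F)=1, enqueue
  process E: level=1
    E->B: in-degree(B)=1, level(B)>=2
  process F: level=1
    F->A: in-degree(A)=0, level(A)=2, enqueue
    F->D: in-degree(D)=0, level(D)=2, enqueue
  process A: level=2
    A->B: in-degree(B)=0, level(B)=3, enqueue
  process D: level=2
  process B: level=3
All levels: A:2, B:3, C:0, D:2, E:1, F:1
level(A) = 2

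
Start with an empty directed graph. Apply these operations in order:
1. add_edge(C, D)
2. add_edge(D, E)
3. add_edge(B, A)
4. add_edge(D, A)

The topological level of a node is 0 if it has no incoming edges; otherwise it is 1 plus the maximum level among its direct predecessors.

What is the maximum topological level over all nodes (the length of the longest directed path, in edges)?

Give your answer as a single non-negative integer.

Op 1: add_edge(C, D). Edges now: 1
Op 2: add_edge(D, E). Edges now: 2
Op 3: add_edge(B, A). Edges now: 3
Op 4: add_edge(D, A). Edges now: 4
Compute levels (Kahn BFS):
  sources (in-degree 0): B, C
  process B: level=0
    B->A: in-degree(A)=1, level(A)>=1
  process C: level=0
    C->D: in-degree(D)=0, level(D)=1, enqueue
  process D: level=1
    D->A: in-degree(A)=0, level(A)=2, enqueue
    D->E: in-degree(E)=0, level(E)=2, enqueue
  process A: level=2
  process E: level=2
All levels: A:2, B:0, C:0, D:1, E:2
max level = 2

Answer: 2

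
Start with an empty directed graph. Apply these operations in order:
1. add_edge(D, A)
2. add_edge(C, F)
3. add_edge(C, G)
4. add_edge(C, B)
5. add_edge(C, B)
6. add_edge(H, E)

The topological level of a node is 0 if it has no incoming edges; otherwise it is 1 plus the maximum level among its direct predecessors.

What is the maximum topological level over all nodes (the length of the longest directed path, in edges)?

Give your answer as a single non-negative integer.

Op 1: add_edge(D, A). Edges now: 1
Op 2: add_edge(C, F). Edges now: 2
Op 3: add_edge(C, G). Edges now: 3
Op 4: add_edge(C, B). Edges now: 4
Op 5: add_edge(C, B) (duplicate, no change). Edges now: 4
Op 6: add_edge(H, E). Edges now: 5
Compute levels (Kahn BFS):
  sources (in-degree 0): C, D, H
  process C: level=0
    C->B: in-degree(B)=0, level(B)=1, enqueue
    C->F: in-degree(F)=0, level(F)=1, enqueue
    C->G: in-degree(G)=0, level(G)=1, enqueue
  process D: level=0
    D->A: in-degree(A)=0, level(A)=1, enqueue
  process H: level=0
    H->E: in-degree(E)=0, level(E)=1, enqueue
  process B: level=1
  process F: level=1
  process G: level=1
  process A: level=1
  process E: level=1
All levels: A:1, B:1, C:0, D:0, E:1, F:1, G:1, H:0
max level = 1

Answer: 1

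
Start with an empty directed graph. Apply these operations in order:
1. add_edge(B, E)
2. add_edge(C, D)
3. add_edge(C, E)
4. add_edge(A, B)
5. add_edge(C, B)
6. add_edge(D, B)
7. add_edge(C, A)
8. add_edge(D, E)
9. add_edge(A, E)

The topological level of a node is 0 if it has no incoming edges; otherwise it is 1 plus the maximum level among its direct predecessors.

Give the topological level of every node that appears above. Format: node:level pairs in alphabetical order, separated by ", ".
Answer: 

Op 1: add_edge(B, E). Edges now: 1
Op 2: add_edge(C, D). Edges now: 2
Op 3: add_edge(C, E). Edges now: 3
Op 4: add_edge(A, B). Edges now: 4
Op 5: add_edge(C, B). Edges now: 5
Op 6: add_edge(D, B). Edges now: 6
Op 7: add_edge(C, A). Edges now: 7
Op 8: add_edge(D, E). Edges now: 8
Op 9: add_edge(A, E). Edges now: 9
Compute levels (Kahn BFS):
  sources (in-degree 0): C
  process C: level=0
    C->A: in-degree(A)=0, level(A)=1, enqueue
    C->B: in-degree(B)=2, level(B)>=1
    C->D: in-degree(D)=0, level(D)=1, enqueue
    C->E: in-degree(E)=3, level(E)>=1
  process A: level=1
    A->B: in-degree(B)=1, level(B)>=2
    A->E: in-degree(E)=2, level(E)>=2
  process D: level=1
    D->B: in-degree(B)=0, level(B)=2, enqueue
    D->E: in-degree(E)=1, level(E)>=2
  process B: level=2
    B->E: in-degree(E)=0, level(E)=3, enqueue
  process E: level=3
All levels: A:1, B:2, C:0, D:1, E:3

Answer: A:1, B:2, C:0, D:1, E:3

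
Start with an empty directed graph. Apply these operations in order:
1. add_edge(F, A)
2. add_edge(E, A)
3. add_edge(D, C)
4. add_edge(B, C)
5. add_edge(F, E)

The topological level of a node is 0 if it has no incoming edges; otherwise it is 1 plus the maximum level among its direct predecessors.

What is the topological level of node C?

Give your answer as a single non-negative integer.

Answer: 1

Derivation:
Op 1: add_edge(F, A). Edges now: 1
Op 2: add_edge(E, A). Edges now: 2
Op 3: add_edge(D, C). Edges now: 3
Op 4: add_edge(B, C). Edges now: 4
Op 5: add_edge(F, E). Edges now: 5
Compute levels (Kahn BFS):
  sources (in-degree 0): B, D, F
  process B: level=0
    B->C: in-degree(C)=1, level(C)>=1
  process D: level=0
    D->C: in-degree(C)=0, level(C)=1, enqueue
  process F: level=0
    F->A: in-degree(A)=1, level(A)>=1
    F->E: in-degree(E)=0, level(E)=1, enqueue
  process C: level=1
  process E: level=1
    E->A: in-degree(A)=0, level(A)=2, enqueue
  process A: level=2
All levels: A:2, B:0, C:1, D:0, E:1, F:0
level(C) = 1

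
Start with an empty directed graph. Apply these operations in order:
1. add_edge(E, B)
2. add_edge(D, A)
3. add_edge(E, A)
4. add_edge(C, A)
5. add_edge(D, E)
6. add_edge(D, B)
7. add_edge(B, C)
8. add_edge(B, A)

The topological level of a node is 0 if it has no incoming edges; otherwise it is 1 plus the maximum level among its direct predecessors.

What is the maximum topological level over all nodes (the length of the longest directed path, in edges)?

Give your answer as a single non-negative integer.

Answer: 4

Derivation:
Op 1: add_edge(E, B). Edges now: 1
Op 2: add_edge(D, A). Edges now: 2
Op 3: add_edge(E, A). Edges now: 3
Op 4: add_edge(C, A). Edges now: 4
Op 5: add_edge(D, E). Edges now: 5
Op 6: add_edge(D, B). Edges now: 6
Op 7: add_edge(B, C). Edges now: 7
Op 8: add_edge(B, A). Edges now: 8
Compute levels (Kahn BFS):
  sources (in-degree 0): D
  process D: level=0
    D->A: in-degree(A)=3, level(A)>=1
    D->B: in-degree(B)=1, level(B)>=1
    D->E: in-degree(E)=0, level(E)=1, enqueue
  process E: level=1
    E->A: in-degree(A)=2, level(A)>=2
    E->B: in-degree(B)=0, level(B)=2, enqueue
  process B: level=2
    B->A: in-degree(A)=1, level(A)>=3
    B->C: in-degree(C)=0, level(C)=3, enqueue
  process C: level=3
    C->A: in-degree(A)=0, level(A)=4, enqueue
  process A: level=4
All levels: A:4, B:2, C:3, D:0, E:1
max level = 4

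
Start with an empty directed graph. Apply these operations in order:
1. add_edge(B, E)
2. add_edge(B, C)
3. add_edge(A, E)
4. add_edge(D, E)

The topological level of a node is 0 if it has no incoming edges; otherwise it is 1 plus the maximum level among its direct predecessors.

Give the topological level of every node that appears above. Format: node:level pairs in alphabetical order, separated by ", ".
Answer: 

Answer: A:0, B:0, C:1, D:0, E:1

Derivation:
Op 1: add_edge(B, E). Edges now: 1
Op 2: add_edge(B, C). Edges now: 2
Op 3: add_edge(A, E). Edges now: 3
Op 4: add_edge(D, E). Edges now: 4
Compute levels (Kahn BFS):
  sources (in-degree 0): A, B, D
  process A: level=0
    A->E: in-degree(E)=2, level(E)>=1
  process B: level=0
    B->C: in-degree(C)=0, level(C)=1, enqueue
    B->E: in-degree(E)=1, level(E)>=1
  process D: level=0
    D->E: in-degree(E)=0, level(E)=1, enqueue
  process C: level=1
  process E: level=1
All levels: A:0, B:0, C:1, D:0, E:1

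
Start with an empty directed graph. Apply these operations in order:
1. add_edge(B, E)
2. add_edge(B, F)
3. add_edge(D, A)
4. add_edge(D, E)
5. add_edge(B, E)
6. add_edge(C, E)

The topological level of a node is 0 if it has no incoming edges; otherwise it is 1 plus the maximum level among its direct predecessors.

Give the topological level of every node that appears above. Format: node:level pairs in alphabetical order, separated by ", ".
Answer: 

Op 1: add_edge(B, E). Edges now: 1
Op 2: add_edge(B, F). Edges now: 2
Op 3: add_edge(D, A). Edges now: 3
Op 4: add_edge(D, E). Edges now: 4
Op 5: add_edge(B, E) (duplicate, no change). Edges now: 4
Op 6: add_edge(C, E). Edges now: 5
Compute levels (Kahn BFS):
  sources (in-degree 0): B, C, D
  process B: level=0
    B->E: in-degree(E)=2, level(E)>=1
    B->F: in-degree(F)=0, level(F)=1, enqueue
  process C: level=0
    C->E: in-degree(E)=1, level(E)>=1
  process D: level=0
    D->A: in-degree(A)=0, level(A)=1, enqueue
    D->E: in-degree(E)=0, level(E)=1, enqueue
  process F: level=1
  process A: level=1
  process E: level=1
All levels: A:1, B:0, C:0, D:0, E:1, F:1

Answer: A:1, B:0, C:0, D:0, E:1, F:1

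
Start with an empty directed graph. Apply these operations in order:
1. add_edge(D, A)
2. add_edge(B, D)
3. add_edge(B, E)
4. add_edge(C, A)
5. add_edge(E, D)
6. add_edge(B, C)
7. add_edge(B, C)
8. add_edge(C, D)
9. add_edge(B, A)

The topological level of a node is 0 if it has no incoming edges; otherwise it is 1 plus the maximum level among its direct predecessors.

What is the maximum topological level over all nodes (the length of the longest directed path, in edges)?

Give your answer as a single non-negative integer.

Op 1: add_edge(D, A). Edges now: 1
Op 2: add_edge(B, D). Edges now: 2
Op 3: add_edge(B, E). Edges now: 3
Op 4: add_edge(C, A). Edges now: 4
Op 5: add_edge(E, D). Edges now: 5
Op 6: add_edge(B, C). Edges now: 6
Op 7: add_edge(B, C) (duplicate, no change). Edges now: 6
Op 8: add_edge(C, D). Edges now: 7
Op 9: add_edge(B, A). Edges now: 8
Compute levels (Kahn BFS):
  sources (in-degree 0): B
  process B: level=0
    B->A: in-degree(A)=2, level(A)>=1
    B->C: in-degree(C)=0, level(C)=1, enqueue
    B->D: in-degree(D)=2, level(D)>=1
    B->E: in-degree(E)=0, level(E)=1, enqueue
  process C: level=1
    C->A: in-degree(A)=1, level(A)>=2
    C->D: in-degree(D)=1, level(D)>=2
  process E: level=1
    E->D: in-degree(D)=0, level(D)=2, enqueue
  process D: level=2
    D->A: in-degree(A)=0, level(A)=3, enqueue
  process A: level=3
All levels: A:3, B:0, C:1, D:2, E:1
max level = 3

Answer: 3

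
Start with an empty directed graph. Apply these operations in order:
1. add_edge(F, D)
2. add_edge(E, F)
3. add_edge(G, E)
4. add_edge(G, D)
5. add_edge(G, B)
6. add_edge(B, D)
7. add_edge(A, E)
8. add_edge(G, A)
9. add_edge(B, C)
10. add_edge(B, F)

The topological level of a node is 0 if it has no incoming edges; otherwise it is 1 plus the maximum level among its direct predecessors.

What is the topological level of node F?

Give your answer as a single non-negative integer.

Answer: 3

Derivation:
Op 1: add_edge(F, D). Edges now: 1
Op 2: add_edge(E, F). Edges now: 2
Op 3: add_edge(G, E). Edges now: 3
Op 4: add_edge(G, D). Edges now: 4
Op 5: add_edge(G, B). Edges now: 5
Op 6: add_edge(B, D). Edges now: 6
Op 7: add_edge(A, E). Edges now: 7
Op 8: add_edge(G, A). Edges now: 8
Op 9: add_edge(B, C). Edges now: 9
Op 10: add_edge(B, F). Edges now: 10
Compute levels (Kahn BFS):
  sources (in-degree 0): G
  process G: level=0
    G->A: in-degree(A)=0, level(A)=1, enqueue
    G->B: in-degree(B)=0, level(B)=1, enqueue
    G->D: in-degree(D)=2, level(D)>=1
    G->E: in-degree(E)=1, level(E)>=1
  process A: level=1
    A->E: in-degree(E)=0, level(E)=2, enqueue
  process B: level=1
    B->C: in-degree(C)=0, level(C)=2, enqueue
    B->D: in-degree(D)=1, level(D)>=2
    B->F: in-degree(F)=1, level(F)>=2
  process E: level=2
    E->F: in-degree(F)=0, level(F)=3, enqueue
  process C: level=2
  process F: level=3
    F->D: in-degree(D)=0, level(D)=4, enqueue
  process D: level=4
All levels: A:1, B:1, C:2, D:4, E:2, F:3, G:0
level(F) = 3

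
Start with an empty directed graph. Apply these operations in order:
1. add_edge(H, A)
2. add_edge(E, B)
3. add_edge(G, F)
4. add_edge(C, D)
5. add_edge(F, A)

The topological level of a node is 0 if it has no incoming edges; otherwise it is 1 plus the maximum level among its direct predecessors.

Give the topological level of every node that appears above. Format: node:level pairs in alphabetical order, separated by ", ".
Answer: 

Op 1: add_edge(H, A). Edges now: 1
Op 2: add_edge(E, B). Edges now: 2
Op 3: add_edge(G, F). Edges now: 3
Op 4: add_edge(C, D). Edges now: 4
Op 5: add_edge(F, A). Edges now: 5
Compute levels (Kahn BFS):
  sources (in-degree 0): C, E, G, H
  process C: level=0
    C->D: in-degree(D)=0, level(D)=1, enqueue
  process E: level=0
    E->B: in-degree(B)=0, level(B)=1, enqueue
  process G: level=0
    G->F: in-degree(F)=0, level(F)=1, enqueue
  process H: level=0
    H->A: in-degree(A)=1, level(A)>=1
  process D: level=1
  process B: level=1
  process F: level=1
    F->A: in-degree(A)=0, level(A)=2, enqueue
  process A: level=2
All levels: A:2, B:1, C:0, D:1, E:0, F:1, G:0, H:0

Answer: A:2, B:1, C:0, D:1, E:0, F:1, G:0, H:0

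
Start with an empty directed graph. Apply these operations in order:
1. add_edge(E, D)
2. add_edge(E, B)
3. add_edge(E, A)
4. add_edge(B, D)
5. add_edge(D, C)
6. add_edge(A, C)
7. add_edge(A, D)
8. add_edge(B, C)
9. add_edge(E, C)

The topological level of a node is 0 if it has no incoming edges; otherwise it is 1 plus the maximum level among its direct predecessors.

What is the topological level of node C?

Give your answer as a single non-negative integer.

Answer: 3

Derivation:
Op 1: add_edge(E, D). Edges now: 1
Op 2: add_edge(E, B). Edges now: 2
Op 3: add_edge(E, A). Edges now: 3
Op 4: add_edge(B, D). Edges now: 4
Op 5: add_edge(D, C). Edges now: 5
Op 6: add_edge(A, C). Edges now: 6
Op 7: add_edge(A, D). Edges now: 7
Op 8: add_edge(B, C). Edges now: 8
Op 9: add_edge(E, C). Edges now: 9
Compute levels (Kahn BFS):
  sources (in-degree 0): E
  process E: level=0
    E->A: in-degree(A)=0, level(A)=1, enqueue
    E->B: in-degree(B)=0, level(B)=1, enqueue
    E->C: in-degree(C)=3, level(C)>=1
    E->D: in-degree(D)=2, level(D)>=1
  process A: level=1
    A->C: in-degree(C)=2, level(C)>=2
    A->D: in-degree(D)=1, level(D)>=2
  process B: level=1
    B->C: in-degree(C)=1, level(C)>=2
    B->D: in-degree(D)=0, level(D)=2, enqueue
  process D: level=2
    D->C: in-degree(C)=0, level(C)=3, enqueue
  process C: level=3
All levels: A:1, B:1, C:3, D:2, E:0
level(C) = 3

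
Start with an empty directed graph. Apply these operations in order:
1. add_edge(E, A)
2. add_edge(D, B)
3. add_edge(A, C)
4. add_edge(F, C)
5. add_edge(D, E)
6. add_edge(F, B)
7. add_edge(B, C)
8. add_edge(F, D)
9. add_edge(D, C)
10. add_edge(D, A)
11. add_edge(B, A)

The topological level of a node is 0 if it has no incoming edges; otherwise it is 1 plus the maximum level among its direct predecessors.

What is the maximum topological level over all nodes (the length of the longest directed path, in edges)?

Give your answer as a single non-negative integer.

Op 1: add_edge(E, A). Edges now: 1
Op 2: add_edge(D, B). Edges now: 2
Op 3: add_edge(A, C). Edges now: 3
Op 4: add_edge(F, C). Edges now: 4
Op 5: add_edge(D, E). Edges now: 5
Op 6: add_edge(F, B). Edges now: 6
Op 7: add_edge(B, C). Edges now: 7
Op 8: add_edge(F, D). Edges now: 8
Op 9: add_edge(D, C). Edges now: 9
Op 10: add_edge(D, A). Edges now: 10
Op 11: add_edge(B, A). Edges now: 11
Compute levels (Kahn BFS):
  sources (in-degree 0): F
  process F: level=0
    F->B: in-degree(B)=1, level(B)>=1
    F->C: in-degree(C)=3, level(C)>=1
    F->D: in-degree(D)=0, level(D)=1, enqueue
  process D: level=1
    D->A: in-degree(A)=2, level(A)>=2
    D->B: in-degree(B)=0, level(B)=2, enqueue
    D->C: in-degree(C)=2, level(C)>=2
    D->E: in-degree(E)=0, level(E)=2, enqueue
  process B: level=2
    B->A: in-degree(A)=1, level(A)>=3
    B->C: in-degree(C)=1, level(C)>=3
  process E: level=2
    E->A: in-degree(A)=0, level(A)=3, enqueue
  process A: level=3
    A->C: in-degree(C)=0, level(C)=4, enqueue
  process C: level=4
All levels: A:3, B:2, C:4, D:1, E:2, F:0
max level = 4

Answer: 4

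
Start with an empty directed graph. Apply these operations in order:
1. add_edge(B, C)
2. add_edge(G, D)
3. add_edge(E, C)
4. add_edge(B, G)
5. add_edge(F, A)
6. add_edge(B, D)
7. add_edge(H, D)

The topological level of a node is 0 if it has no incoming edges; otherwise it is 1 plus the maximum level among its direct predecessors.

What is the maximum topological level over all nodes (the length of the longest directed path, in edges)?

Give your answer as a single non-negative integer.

Op 1: add_edge(B, C). Edges now: 1
Op 2: add_edge(G, D). Edges now: 2
Op 3: add_edge(E, C). Edges now: 3
Op 4: add_edge(B, G). Edges now: 4
Op 5: add_edge(F, A). Edges now: 5
Op 6: add_edge(B, D). Edges now: 6
Op 7: add_edge(H, D). Edges now: 7
Compute levels (Kahn BFS):
  sources (in-degree 0): B, E, F, H
  process B: level=0
    B->C: in-degree(C)=1, level(C)>=1
    B->D: in-degree(D)=2, level(D)>=1
    B->G: in-degree(G)=0, level(G)=1, enqueue
  process E: level=0
    E->C: in-degree(C)=0, level(C)=1, enqueue
  process F: level=0
    F->A: in-degree(A)=0, level(A)=1, enqueue
  process H: level=0
    H->D: in-degree(D)=1, level(D)>=1
  process G: level=1
    G->D: in-degree(D)=0, level(D)=2, enqueue
  process C: level=1
  process A: level=1
  process D: level=2
All levels: A:1, B:0, C:1, D:2, E:0, F:0, G:1, H:0
max level = 2

Answer: 2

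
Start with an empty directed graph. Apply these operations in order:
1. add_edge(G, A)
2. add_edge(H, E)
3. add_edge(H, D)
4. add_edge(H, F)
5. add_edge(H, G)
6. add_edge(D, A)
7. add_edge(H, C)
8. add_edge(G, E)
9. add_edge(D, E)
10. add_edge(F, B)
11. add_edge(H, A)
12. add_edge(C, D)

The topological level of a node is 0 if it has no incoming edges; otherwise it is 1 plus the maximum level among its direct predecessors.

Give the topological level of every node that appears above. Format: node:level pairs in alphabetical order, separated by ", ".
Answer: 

Answer: A:3, B:2, C:1, D:2, E:3, F:1, G:1, H:0

Derivation:
Op 1: add_edge(G, A). Edges now: 1
Op 2: add_edge(H, E). Edges now: 2
Op 3: add_edge(H, D). Edges now: 3
Op 4: add_edge(H, F). Edges now: 4
Op 5: add_edge(H, G). Edges now: 5
Op 6: add_edge(D, A). Edges now: 6
Op 7: add_edge(H, C). Edges now: 7
Op 8: add_edge(G, E). Edges now: 8
Op 9: add_edge(D, E). Edges now: 9
Op 10: add_edge(F, B). Edges now: 10
Op 11: add_edge(H, A). Edges now: 11
Op 12: add_edge(C, D). Edges now: 12
Compute levels (Kahn BFS):
  sources (in-degree 0): H
  process H: level=0
    H->A: in-degree(A)=2, level(A)>=1
    H->C: in-degree(C)=0, level(C)=1, enqueue
    H->D: in-degree(D)=1, level(D)>=1
    H->E: in-degree(E)=2, level(E)>=1
    H->F: in-degree(F)=0, level(F)=1, enqueue
    H->G: in-degree(G)=0, level(G)=1, enqueue
  process C: level=1
    C->D: in-degree(D)=0, level(D)=2, enqueue
  process F: level=1
    F->B: in-degree(B)=0, level(B)=2, enqueue
  process G: level=1
    G->A: in-degree(A)=1, level(A)>=2
    G->E: in-degree(E)=1, level(E)>=2
  process D: level=2
    D->A: in-degree(A)=0, level(A)=3, enqueue
    D->E: in-degree(E)=0, level(E)=3, enqueue
  process B: level=2
  process A: level=3
  process E: level=3
All levels: A:3, B:2, C:1, D:2, E:3, F:1, G:1, H:0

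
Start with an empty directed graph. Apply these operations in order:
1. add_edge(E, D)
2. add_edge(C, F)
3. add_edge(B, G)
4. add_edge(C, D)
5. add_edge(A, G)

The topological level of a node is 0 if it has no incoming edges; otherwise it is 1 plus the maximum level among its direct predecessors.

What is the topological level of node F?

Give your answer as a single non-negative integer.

Op 1: add_edge(E, D). Edges now: 1
Op 2: add_edge(C, F). Edges now: 2
Op 3: add_edge(B, G). Edges now: 3
Op 4: add_edge(C, D). Edges now: 4
Op 5: add_edge(A, G). Edges now: 5
Compute levels (Kahn BFS):
  sources (in-degree 0): A, B, C, E
  process A: level=0
    A->G: in-degree(G)=1, level(G)>=1
  process B: level=0
    B->G: in-degree(G)=0, level(G)=1, enqueue
  process C: level=0
    C->D: in-degree(D)=1, level(D)>=1
    C->F: in-degree(F)=0, level(F)=1, enqueue
  process E: level=0
    E->D: in-degree(D)=0, level(D)=1, enqueue
  process G: level=1
  process F: level=1
  process D: level=1
All levels: A:0, B:0, C:0, D:1, E:0, F:1, G:1
level(F) = 1

Answer: 1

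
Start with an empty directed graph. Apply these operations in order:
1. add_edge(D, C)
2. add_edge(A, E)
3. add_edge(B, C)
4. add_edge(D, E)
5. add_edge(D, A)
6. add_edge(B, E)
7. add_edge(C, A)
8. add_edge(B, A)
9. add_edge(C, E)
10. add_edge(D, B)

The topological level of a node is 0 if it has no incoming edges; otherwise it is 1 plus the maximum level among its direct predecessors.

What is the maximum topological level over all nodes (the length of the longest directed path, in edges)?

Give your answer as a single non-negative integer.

Op 1: add_edge(D, C). Edges now: 1
Op 2: add_edge(A, E). Edges now: 2
Op 3: add_edge(B, C). Edges now: 3
Op 4: add_edge(D, E). Edges now: 4
Op 5: add_edge(D, A). Edges now: 5
Op 6: add_edge(B, E). Edges now: 6
Op 7: add_edge(C, A). Edges now: 7
Op 8: add_edge(B, A). Edges now: 8
Op 9: add_edge(C, E). Edges now: 9
Op 10: add_edge(D, B). Edges now: 10
Compute levels (Kahn BFS):
  sources (in-degree 0): D
  process D: level=0
    D->A: in-degree(A)=2, level(A)>=1
    D->B: in-degree(B)=0, level(B)=1, enqueue
    D->C: in-degree(C)=1, level(C)>=1
    D->E: in-degree(E)=3, level(E)>=1
  process B: level=1
    B->A: in-degree(A)=1, level(A)>=2
    B->C: in-degree(C)=0, level(C)=2, enqueue
    B->E: in-degree(E)=2, level(E)>=2
  process C: level=2
    C->A: in-degree(A)=0, level(A)=3, enqueue
    C->E: in-degree(E)=1, level(E)>=3
  process A: level=3
    A->E: in-degree(E)=0, level(E)=4, enqueue
  process E: level=4
All levels: A:3, B:1, C:2, D:0, E:4
max level = 4

Answer: 4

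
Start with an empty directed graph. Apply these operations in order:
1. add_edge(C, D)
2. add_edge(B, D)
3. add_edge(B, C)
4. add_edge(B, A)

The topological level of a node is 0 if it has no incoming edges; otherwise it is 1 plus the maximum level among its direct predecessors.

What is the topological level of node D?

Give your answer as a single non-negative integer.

Answer: 2

Derivation:
Op 1: add_edge(C, D). Edges now: 1
Op 2: add_edge(B, D). Edges now: 2
Op 3: add_edge(B, C). Edges now: 3
Op 4: add_edge(B, A). Edges now: 4
Compute levels (Kahn BFS):
  sources (in-degree 0): B
  process B: level=0
    B->A: in-degree(A)=0, level(A)=1, enqueue
    B->C: in-degree(C)=0, level(C)=1, enqueue
    B->D: in-degree(D)=1, level(D)>=1
  process A: level=1
  process C: level=1
    C->D: in-degree(D)=0, level(D)=2, enqueue
  process D: level=2
All levels: A:1, B:0, C:1, D:2
level(D) = 2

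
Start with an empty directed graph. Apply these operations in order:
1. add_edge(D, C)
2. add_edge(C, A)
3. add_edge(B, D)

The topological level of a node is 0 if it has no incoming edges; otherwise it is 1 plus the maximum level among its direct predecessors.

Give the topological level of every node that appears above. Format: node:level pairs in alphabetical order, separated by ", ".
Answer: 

Op 1: add_edge(D, C). Edges now: 1
Op 2: add_edge(C, A). Edges now: 2
Op 3: add_edge(B, D). Edges now: 3
Compute levels (Kahn BFS):
  sources (in-degree 0): B
  process B: level=0
    B->D: in-degree(D)=0, level(D)=1, enqueue
  process D: level=1
    D->C: in-degree(C)=0, level(C)=2, enqueue
  process C: level=2
    C->A: in-degree(A)=0, level(A)=3, enqueue
  process A: level=3
All levels: A:3, B:0, C:2, D:1

Answer: A:3, B:0, C:2, D:1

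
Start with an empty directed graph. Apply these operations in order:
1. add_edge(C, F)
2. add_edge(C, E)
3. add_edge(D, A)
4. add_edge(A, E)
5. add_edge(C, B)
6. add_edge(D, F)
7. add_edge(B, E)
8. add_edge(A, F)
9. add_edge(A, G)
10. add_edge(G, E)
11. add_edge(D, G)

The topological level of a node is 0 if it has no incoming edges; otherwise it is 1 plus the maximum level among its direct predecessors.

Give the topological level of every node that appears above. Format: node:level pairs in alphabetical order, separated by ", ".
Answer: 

Op 1: add_edge(C, F). Edges now: 1
Op 2: add_edge(C, E). Edges now: 2
Op 3: add_edge(D, A). Edges now: 3
Op 4: add_edge(A, E). Edges now: 4
Op 5: add_edge(C, B). Edges now: 5
Op 6: add_edge(D, F). Edges now: 6
Op 7: add_edge(B, E). Edges now: 7
Op 8: add_edge(A, F). Edges now: 8
Op 9: add_edge(A, G). Edges now: 9
Op 10: add_edge(G, E). Edges now: 10
Op 11: add_edge(D, G). Edges now: 11
Compute levels (Kahn BFS):
  sources (in-degree 0): C, D
  process C: level=0
    C->B: in-degree(B)=0, level(B)=1, enqueue
    C->E: in-degree(E)=3, level(E)>=1
    C->F: in-degree(F)=2, level(F)>=1
  process D: level=0
    D->A: in-degree(A)=0, level(A)=1, enqueue
    D->F: in-degree(F)=1, level(F)>=1
    D->G: in-degree(G)=1, level(G)>=1
  process B: level=1
    B->E: in-degree(E)=2, level(E)>=2
  process A: level=1
    A->E: in-degree(E)=1, level(E)>=2
    A->F: in-degree(F)=0, level(F)=2, enqueue
    A->G: in-degree(G)=0, level(G)=2, enqueue
  process F: level=2
  process G: level=2
    G->E: in-degree(E)=0, level(E)=3, enqueue
  process E: level=3
All levels: A:1, B:1, C:0, D:0, E:3, F:2, G:2

Answer: A:1, B:1, C:0, D:0, E:3, F:2, G:2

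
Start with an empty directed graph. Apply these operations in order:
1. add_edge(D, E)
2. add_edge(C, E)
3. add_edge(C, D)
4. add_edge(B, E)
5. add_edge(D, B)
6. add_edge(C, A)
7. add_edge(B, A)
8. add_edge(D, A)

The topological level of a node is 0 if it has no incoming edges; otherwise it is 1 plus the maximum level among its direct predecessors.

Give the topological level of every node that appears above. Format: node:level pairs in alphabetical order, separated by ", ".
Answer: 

Answer: A:3, B:2, C:0, D:1, E:3

Derivation:
Op 1: add_edge(D, E). Edges now: 1
Op 2: add_edge(C, E). Edges now: 2
Op 3: add_edge(C, D). Edges now: 3
Op 4: add_edge(B, E). Edges now: 4
Op 5: add_edge(D, B). Edges now: 5
Op 6: add_edge(C, A). Edges now: 6
Op 7: add_edge(B, A). Edges now: 7
Op 8: add_edge(D, A). Edges now: 8
Compute levels (Kahn BFS):
  sources (in-degree 0): C
  process C: level=0
    C->A: in-degree(A)=2, level(A)>=1
    C->D: in-degree(D)=0, level(D)=1, enqueue
    C->E: in-degree(E)=2, level(E)>=1
  process D: level=1
    D->A: in-degree(A)=1, level(A)>=2
    D->B: in-degree(B)=0, level(B)=2, enqueue
    D->E: in-degree(E)=1, level(E)>=2
  process B: level=2
    B->A: in-degree(A)=0, level(A)=3, enqueue
    B->E: in-degree(E)=0, level(E)=3, enqueue
  process A: level=3
  process E: level=3
All levels: A:3, B:2, C:0, D:1, E:3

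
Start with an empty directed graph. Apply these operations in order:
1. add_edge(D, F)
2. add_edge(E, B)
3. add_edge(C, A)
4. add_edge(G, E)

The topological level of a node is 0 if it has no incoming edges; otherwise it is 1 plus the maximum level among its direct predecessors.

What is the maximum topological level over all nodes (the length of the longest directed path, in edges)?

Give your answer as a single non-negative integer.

Op 1: add_edge(D, F). Edges now: 1
Op 2: add_edge(E, B). Edges now: 2
Op 3: add_edge(C, A). Edges now: 3
Op 4: add_edge(G, E). Edges now: 4
Compute levels (Kahn BFS):
  sources (in-degree 0): C, D, G
  process C: level=0
    C->A: in-degree(A)=0, level(A)=1, enqueue
  process D: level=0
    D->F: in-degree(F)=0, level(F)=1, enqueue
  process G: level=0
    G->E: in-degree(E)=0, level(E)=1, enqueue
  process A: level=1
  process F: level=1
  process E: level=1
    E->B: in-degree(B)=0, level(B)=2, enqueue
  process B: level=2
All levels: A:1, B:2, C:0, D:0, E:1, F:1, G:0
max level = 2

Answer: 2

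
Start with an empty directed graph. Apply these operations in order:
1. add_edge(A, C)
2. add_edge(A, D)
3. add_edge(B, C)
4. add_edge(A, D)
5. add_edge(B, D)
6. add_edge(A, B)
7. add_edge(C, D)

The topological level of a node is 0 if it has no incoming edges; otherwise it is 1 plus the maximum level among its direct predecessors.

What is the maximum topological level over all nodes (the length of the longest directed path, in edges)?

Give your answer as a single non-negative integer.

Op 1: add_edge(A, C). Edges now: 1
Op 2: add_edge(A, D). Edges now: 2
Op 3: add_edge(B, C). Edges now: 3
Op 4: add_edge(A, D) (duplicate, no change). Edges now: 3
Op 5: add_edge(B, D). Edges now: 4
Op 6: add_edge(A, B). Edges now: 5
Op 7: add_edge(C, D). Edges now: 6
Compute levels (Kahn BFS):
  sources (in-degree 0): A
  process A: level=0
    A->B: in-degree(B)=0, level(B)=1, enqueue
    A->C: in-degree(C)=1, level(C)>=1
    A->D: in-degree(D)=2, level(D)>=1
  process B: level=1
    B->C: in-degree(C)=0, level(C)=2, enqueue
    B->D: in-degree(D)=1, level(D)>=2
  process C: level=2
    C->D: in-degree(D)=0, level(D)=3, enqueue
  process D: level=3
All levels: A:0, B:1, C:2, D:3
max level = 3

Answer: 3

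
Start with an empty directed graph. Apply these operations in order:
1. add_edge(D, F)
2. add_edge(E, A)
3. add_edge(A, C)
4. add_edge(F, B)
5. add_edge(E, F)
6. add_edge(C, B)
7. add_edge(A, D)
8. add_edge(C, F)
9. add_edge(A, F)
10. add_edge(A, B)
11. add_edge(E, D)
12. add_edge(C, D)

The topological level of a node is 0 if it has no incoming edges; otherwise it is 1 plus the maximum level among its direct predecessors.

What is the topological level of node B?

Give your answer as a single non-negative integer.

Op 1: add_edge(D, F). Edges now: 1
Op 2: add_edge(E, A). Edges now: 2
Op 3: add_edge(A, C). Edges now: 3
Op 4: add_edge(F, B). Edges now: 4
Op 5: add_edge(E, F). Edges now: 5
Op 6: add_edge(C, B). Edges now: 6
Op 7: add_edge(A, D). Edges now: 7
Op 8: add_edge(C, F). Edges now: 8
Op 9: add_edge(A, F). Edges now: 9
Op 10: add_edge(A, B). Edges now: 10
Op 11: add_edge(E, D). Edges now: 11
Op 12: add_edge(C, D). Edges now: 12
Compute levels (Kahn BFS):
  sources (in-degree 0): E
  process E: level=0
    E->A: in-degree(A)=0, level(A)=1, enqueue
    E->D: in-degree(D)=2, level(D)>=1
    E->F: in-degree(F)=3, level(F)>=1
  process A: level=1
    A->B: in-degree(B)=2, level(B)>=2
    A->C: in-degree(C)=0, level(C)=2, enqueue
    A->D: in-degree(D)=1, level(D)>=2
    A->F: in-degree(F)=2, level(F)>=2
  process C: level=2
    C->B: in-degree(B)=1, level(B)>=3
    C->D: in-degree(D)=0, level(D)=3, enqueue
    C->F: in-degree(F)=1, level(F)>=3
  process D: level=3
    D->F: in-degree(F)=0, level(F)=4, enqueue
  process F: level=4
    F->B: in-degree(B)=0, level(B)=5, enqueue
  process B: level=5
All levels: A:1, B:5, C:2, D:3, E:0, F:4
level(B) = 5

Answer: 5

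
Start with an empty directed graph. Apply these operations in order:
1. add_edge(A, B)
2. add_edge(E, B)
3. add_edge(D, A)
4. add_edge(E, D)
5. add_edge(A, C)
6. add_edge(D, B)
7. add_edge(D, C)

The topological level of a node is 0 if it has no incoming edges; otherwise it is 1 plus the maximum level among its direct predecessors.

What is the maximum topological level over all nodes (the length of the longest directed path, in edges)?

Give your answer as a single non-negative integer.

Op 1: add_edge(A, B). Edges now: 1
Op 2: add_edge(E, B). Edges now: 2
Op 3: add_edge(D, A). Edges now: 3
Op 4: add_edge(E, D). Edges now: 4
Op 5: add_edge(A, C). Edges now: 5
Op 6: add_edge(D, B). Edges now: 6
Op 7: add_edge(D, C). Edges now: 7
Compute levels (Kahn BFS):
  sources (in-degree 0): E
  process E: level=0
    E->B: in-degree(B)=2, level(B)>=1
    E->D: in-degree(D)=0, level(D)=1, enqueue
  process D: level=1
    D->A: in-degree(A)=0, level(A)=2, enqueue
    D->B: in-degree(B)=1, level(B)>=2
    D->C: in-degree(C)=1, level(C)>=2
  process A: level=2
    A->B: in-degree(B)=0, level(B)=3, enqueue
    A->C: in-degree(C)=0, level(C)=3, enqueue
  process B: level=3
  process C: level=3
All levels: A:2, B:3, C:3, D:1, E:0
max level = 3

Answer: 3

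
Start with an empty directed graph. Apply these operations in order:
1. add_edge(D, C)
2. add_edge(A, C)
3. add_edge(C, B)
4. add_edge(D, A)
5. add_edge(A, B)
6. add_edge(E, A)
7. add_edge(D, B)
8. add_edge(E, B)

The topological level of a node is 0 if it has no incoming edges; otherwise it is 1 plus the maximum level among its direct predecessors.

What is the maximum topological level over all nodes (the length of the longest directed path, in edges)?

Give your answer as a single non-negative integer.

Answer: 3

Derivation:
Op 1: add_edge(D, C). Edges now: 1
Op 2: add_edge(A, C). Edges now: 2
Op 3: add_edge(C, B). Edges now: 3
Op 4: add_edge(D, A). Edges now: 4
Op 5: add_edge(A, B). Edges now: 5
Op 6: add_edge(E, A). Edges now: 6
Op 7: add_edge(D, B). Edges now: 7
Op 8: add_edge(E, B). Edges now: 8
Compute levels (Kahn BFS):
  sources (in-degree 0): D, E
  process D: level=0
    D->A: in-degree(A)=1, level(A)>=1
    D->B: in-degree(B)=3, level(B)>=1
    D->C: in-degree(C)=1, level(C)>=1
  process E: level=0
    E->A: in-degree(A)=0, level(A)=1, enqueue
    E->B: in-degree(B)=2, level(B)>=1
  process A: level=1
    A->B: in-degree(B)=1, level(B)>=2
    A->C: in-degree(C)=0, level(C)=2, enqueue
  process C: level=2
    C->B: in-degree(B)=0, level(B)=3, enqueue
  process B: level=3
All levels: A:1, B:3, C:2, D:0, E:0
max level = 3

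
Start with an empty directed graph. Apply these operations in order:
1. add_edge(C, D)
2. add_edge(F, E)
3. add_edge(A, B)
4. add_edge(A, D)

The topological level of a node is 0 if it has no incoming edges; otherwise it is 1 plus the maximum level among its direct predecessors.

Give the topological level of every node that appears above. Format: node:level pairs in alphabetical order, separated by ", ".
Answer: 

Op 1: add_edge(C, D). Edges now: 1
Op 2: add_edge(F, E). Edges now: 2
Op 3: add_edge(A, B). Edges now: 3
Op 4: add_edge(A, D). Edges now: 4
Compute levels (Kahn BFS):
  sources (in-degree 0): A, C, F
  process A: level=0
    A->B: in-degree(B)=0, level(B)=1, enqueue
    A->D: in-degree(D)=1, level(D)>=1
  process C: level=0
    C->D: in-degree(D)=0, level(D)=1, enqueue
  process F: level=0
    F->E: in-degree(E)=0, level(E)=1, enqueue
  process B: level=1
  process D: level=1
  process E: level=1
All levels: A:0, B:1, C:0, D:1, E:1, F:0

Answer: A:0, B:1, C:0, D:1, E:1, F:0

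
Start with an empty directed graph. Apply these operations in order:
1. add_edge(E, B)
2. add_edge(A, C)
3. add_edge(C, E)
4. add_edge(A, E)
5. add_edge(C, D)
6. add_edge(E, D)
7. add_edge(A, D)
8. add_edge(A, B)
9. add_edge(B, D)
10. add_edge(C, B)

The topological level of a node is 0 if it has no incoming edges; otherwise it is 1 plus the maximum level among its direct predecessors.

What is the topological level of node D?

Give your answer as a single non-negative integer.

Op 1: add_edge(E, B). Edges now: 1
Op 2: add_edge(A, C). Edges now: 2
Op 3: add_edge(C, E). Edges now: 3
Op 4: add_edge(A, E). Edges now: 4
Op 5: add_edge(C, D). Edges now: 5
Op 6: add_edge(E, D). Edges now: 6
Op 7: add_edge(A, D). Edges now: 7
Op 8: add_edge(A, B). Edges now: 8
Op 9: add_edge(B, D). Edges now: 9
Op 10: add_edge(C, B). Edges now: 10
Compute levels (Kahn BFS):
  sources (in-degree 0): A
  process A: level=0
    A->B: in-degree(B)=2, level(B)>=1
    A->C: in-degree(C)=0, level(C)=1, enqueue
    A->D: in-degree(D)=3, level(D)>=1
    A->E: in-degree(E)=1, level(E)>=1
  process C: level=1
    C->B: in-degree(B)=1, level(B)>=2
    C->D: in-degree(D)=2, level(D)>=2
    C->E: in-degree(E)=0, level(E)=2, enqueue
  process E: level=2
    E->B: in-degree(B)=0, level(B)=3, enqueue
    E->D: in-degree(D)=1, level(D)>=3
  process B: level=3
    B->D: in-degree(D)=0, level(D)=4, enqueue
  process D: level=4
All levels: A:0, B:3, C:1, D:4, E:2
level(D) = 4

Answer: 4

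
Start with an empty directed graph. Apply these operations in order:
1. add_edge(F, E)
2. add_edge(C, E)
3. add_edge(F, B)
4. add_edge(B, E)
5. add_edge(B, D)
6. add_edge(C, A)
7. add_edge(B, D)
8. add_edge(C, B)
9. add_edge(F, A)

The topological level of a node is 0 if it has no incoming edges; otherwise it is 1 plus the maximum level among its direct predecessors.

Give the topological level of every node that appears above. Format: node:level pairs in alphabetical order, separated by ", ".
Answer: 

Op 1: add_edge(F, E). Edges now: 1
Op 2: add_edge(C, E). Edges now: 2
Op 3: add_edge(F, B). Edges now: 3
Op 4: add_edge(B, E). Edges now: 4
Op 5: add_edge(B, D). Edges now: 5
Op 6: add_edge(C, A). Edges now: 6
Op 7: add_edge(B, D) (duplicate, no change). Edges now: 6
Op 8: add_edge(C, B). Edges now: 7
Op 9: add_edge(F, A). Edges now: 8
Compute levels (Kahn BFS):
  sources (in-degree 0): C, F
  process C: level=0
    C->A: in-degree(A)=1, level(A)>=1
    C->B: in-degree(B)=1, level(B)>=1
    C->E: in-degree(E)=2, level(E)>=1
  process F: level=0
    F->A: in-degree(A)=0, level(A)=1, enqueue
    F->B: in-degree(B)=0, level(B)=1, enqueue
    F->E: in-degree(E)=1, level(E)>=1
  process A: level=1
  process B: level=1
    B->D: in-degree(D)=0, level(D)=2, enqueue
    B->E: in-degree(E)=0, level(E)=2, enqueue
  process D: level=2
  process E: level=2
All levels: A:1, B:1, C:0, D:2, E:2, F:0

Answer: A:1, B:1, C:0, D:2, E:2, F:0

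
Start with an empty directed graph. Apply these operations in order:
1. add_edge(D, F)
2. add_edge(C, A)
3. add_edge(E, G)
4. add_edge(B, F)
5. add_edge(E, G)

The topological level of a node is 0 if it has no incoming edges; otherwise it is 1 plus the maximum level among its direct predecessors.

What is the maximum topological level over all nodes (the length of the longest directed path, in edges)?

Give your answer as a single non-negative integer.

Answer: 1

Derivation:
Op 1: add_edge(D, F). Edges now: 1
Op 2: add_edge(C, A). Edges now: 2
Op 3: add_edge(E, G). Edges now: 3
Op 4: add_edge(B, F). Edges now: 4
Op 5: add_edge(E, G) (duplicate, no change). Edges now: 4
Compute levels (Kahn BFS):
  sources (in-degree 0): B, C, D, E
  process B: level=0
    B->F: in-degree(F)=1, level(F)>=1
  process C: level=0
    C->A: in-degree(A)=0, level(A)=1, enqueue
  process D: level=0
    D->F: in-degree(F)=0, level(F)=1, enqueue
  process E: level=0
    E->G: in-degree(G)=0, level(G)=1, enqueue
  process A: level=1
  process F: level=1
  process G: level=1
All levels: A:1, B:0, C:0, D:0, E:0, F:1, G:1
max level = 1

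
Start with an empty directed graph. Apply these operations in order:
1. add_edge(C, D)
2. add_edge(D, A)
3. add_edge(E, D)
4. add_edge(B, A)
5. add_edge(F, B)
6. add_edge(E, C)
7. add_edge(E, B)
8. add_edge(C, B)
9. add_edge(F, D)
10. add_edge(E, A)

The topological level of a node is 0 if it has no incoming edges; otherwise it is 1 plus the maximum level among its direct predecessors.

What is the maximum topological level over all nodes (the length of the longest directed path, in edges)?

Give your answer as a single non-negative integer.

Answer: 3

Derivation:
Op 1: add_edge(C, D). Edges now: 1
Op 2: add_edge(D, A). Edges now: 2
Op 3: add_edge(E, D). Edges now: 3
Op 4: add_edge(B, A). Edges now: 4
Op 5: add_edge(F, B). Edges now: 5
Op 6: add_edge(E, C). Edges now: 6
Op 7: add_edge(E, B). Edges now: 7
Op 8: add_edge(C, B). Edges now: 8
Op 9: add_edge(F, D). Edges now: 9
Op 10: add_edge(E, A). Edges now: 10
Compute levels (Kahn BFS):
  sources (in-degree 0): E, F
  process E: level=0
    E->A: in-degree(A)=2, level(A)>=1
    E->B: in-degree(B)=2, level(B)>=1
    E->C: in-degree(C)=0, level(C)=1, enqueue
    E->D: in-degree(D)=2, level(D)>=1
  process F: level=0
    F->B: in-degree(B)=1, level(B)>=1
    F->D: in-degree(D)=1, level(D)>=1
  process C: level=1
    C->B: in-degree(B)=0, level(B)=2, enqueue
    C->D: in-degree(D)=0, level(D)=2, enqueue
  process B: level=2
    B->A: in-degree(A)=1, level(A)>=3
  process D: level=2
    D->A: in-degree(A)=0, level(A)=3, enqueue
  process A: level=3
All levels: A:3, B:2, C:1, D:2, E:0, F:0
max level = 3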